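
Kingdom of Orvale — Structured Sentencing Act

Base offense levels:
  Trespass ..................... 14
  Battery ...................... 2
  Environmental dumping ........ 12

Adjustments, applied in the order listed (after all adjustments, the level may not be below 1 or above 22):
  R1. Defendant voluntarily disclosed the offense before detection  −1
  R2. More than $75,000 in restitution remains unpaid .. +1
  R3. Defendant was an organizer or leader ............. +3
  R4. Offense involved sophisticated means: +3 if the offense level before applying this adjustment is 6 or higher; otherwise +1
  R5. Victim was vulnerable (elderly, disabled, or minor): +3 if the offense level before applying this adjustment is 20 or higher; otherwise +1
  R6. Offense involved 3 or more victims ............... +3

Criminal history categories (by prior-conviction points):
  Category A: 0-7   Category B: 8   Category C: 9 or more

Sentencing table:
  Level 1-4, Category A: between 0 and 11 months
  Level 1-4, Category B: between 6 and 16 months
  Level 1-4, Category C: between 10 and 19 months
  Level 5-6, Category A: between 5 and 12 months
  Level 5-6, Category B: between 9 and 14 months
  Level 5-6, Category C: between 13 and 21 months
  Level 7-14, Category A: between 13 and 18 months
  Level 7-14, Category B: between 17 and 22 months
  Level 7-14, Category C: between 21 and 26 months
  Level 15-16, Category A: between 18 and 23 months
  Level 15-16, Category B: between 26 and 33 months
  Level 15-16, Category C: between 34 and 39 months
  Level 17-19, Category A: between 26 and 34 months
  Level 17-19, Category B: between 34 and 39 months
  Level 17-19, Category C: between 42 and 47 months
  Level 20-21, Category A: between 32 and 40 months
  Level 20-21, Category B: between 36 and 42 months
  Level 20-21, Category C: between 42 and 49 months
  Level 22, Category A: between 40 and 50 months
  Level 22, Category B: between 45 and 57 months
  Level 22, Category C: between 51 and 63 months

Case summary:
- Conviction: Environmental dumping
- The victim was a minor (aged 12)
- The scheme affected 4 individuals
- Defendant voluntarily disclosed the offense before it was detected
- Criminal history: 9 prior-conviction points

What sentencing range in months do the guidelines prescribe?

Base offense level for environmental dumping: 12.
R1 applies: 12 − 1 = 11.
R2 does not apply.
R5 applies (level before this adjustment is 11 < 20, so +1): 11 + 1 = 12.
R6 applies: 12 + 3 = 15.
Final offense level: 15.
Criminal history: 9 prior points → Category C (9+).
Level 15 falls in the 15-16 band.
Grid: Level 15-16 × Category C = 34-39 months.

34-39 months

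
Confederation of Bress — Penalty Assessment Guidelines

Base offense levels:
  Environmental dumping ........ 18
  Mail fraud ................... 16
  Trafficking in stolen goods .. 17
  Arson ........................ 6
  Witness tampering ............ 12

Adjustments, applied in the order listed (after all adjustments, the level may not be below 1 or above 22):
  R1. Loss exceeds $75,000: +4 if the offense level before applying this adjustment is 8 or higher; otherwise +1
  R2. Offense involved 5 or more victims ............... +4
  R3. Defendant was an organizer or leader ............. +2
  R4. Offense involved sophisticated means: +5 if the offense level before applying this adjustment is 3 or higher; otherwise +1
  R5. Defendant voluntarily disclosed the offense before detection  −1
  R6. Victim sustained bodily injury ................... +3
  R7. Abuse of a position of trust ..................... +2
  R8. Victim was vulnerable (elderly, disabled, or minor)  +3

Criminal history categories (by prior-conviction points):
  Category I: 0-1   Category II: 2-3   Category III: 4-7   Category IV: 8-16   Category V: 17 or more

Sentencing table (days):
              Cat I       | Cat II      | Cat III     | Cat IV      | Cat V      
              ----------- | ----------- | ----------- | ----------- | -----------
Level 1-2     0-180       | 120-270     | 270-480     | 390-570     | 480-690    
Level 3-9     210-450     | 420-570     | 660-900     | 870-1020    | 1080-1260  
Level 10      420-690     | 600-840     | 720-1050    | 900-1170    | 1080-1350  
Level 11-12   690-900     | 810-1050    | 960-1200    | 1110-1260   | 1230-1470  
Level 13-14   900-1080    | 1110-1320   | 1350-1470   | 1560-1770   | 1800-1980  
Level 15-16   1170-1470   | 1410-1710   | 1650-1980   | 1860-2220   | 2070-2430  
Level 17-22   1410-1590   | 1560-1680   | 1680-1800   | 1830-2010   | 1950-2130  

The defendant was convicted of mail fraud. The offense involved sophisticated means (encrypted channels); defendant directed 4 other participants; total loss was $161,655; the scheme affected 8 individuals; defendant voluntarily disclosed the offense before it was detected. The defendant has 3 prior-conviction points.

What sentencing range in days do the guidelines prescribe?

Base offense level for mail fraud: 16.
R1 applies (level before this adjustment is 16 ≥ 8, so +4): 16 + 4 = 20.
R2 applies: 20 + 4 = 24.
R3 applies: 24 + 2 = 26.
R4 applies (level before this adjustment is 26 ≥ 3, so +5): 26 + 5 = 31.
R5 applies: 31 − 1 = 30.
R6 does not apply.
R8 does not apply.
Level 30 exceeds the maximum of 22; capped at 22.
Final offense level: 22.
Criminal history: 3 prior points → Category II (2-3).
Level 22 falls in the 17-22 band.
Grid: Level 17-22 × Category II = 1560-1680 days.

1560-1680 days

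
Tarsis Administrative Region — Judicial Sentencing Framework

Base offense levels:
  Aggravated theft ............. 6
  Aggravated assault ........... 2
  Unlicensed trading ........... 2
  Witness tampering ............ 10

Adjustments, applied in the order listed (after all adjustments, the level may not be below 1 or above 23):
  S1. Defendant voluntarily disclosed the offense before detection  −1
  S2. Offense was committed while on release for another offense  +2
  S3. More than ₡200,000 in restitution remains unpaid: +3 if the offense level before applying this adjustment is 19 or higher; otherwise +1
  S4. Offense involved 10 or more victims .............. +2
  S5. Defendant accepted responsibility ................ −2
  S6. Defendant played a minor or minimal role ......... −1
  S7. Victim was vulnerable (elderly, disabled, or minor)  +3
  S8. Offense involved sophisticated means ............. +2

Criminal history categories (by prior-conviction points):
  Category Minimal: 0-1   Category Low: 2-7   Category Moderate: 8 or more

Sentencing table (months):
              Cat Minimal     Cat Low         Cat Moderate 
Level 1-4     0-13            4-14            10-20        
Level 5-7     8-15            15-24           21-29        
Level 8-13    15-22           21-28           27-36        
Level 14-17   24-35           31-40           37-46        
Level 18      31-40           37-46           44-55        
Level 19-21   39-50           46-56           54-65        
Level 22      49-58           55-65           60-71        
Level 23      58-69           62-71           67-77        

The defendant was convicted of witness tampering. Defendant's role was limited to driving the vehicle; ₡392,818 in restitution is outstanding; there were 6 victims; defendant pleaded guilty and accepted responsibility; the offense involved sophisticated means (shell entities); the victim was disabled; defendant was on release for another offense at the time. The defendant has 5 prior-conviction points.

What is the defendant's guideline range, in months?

Base offense level for witness tampering: 10.
S2 applies: 10 + 2 = 12.
S3 applies (level before this adjustment is 12 < 19, so +1): 12 + 1 = 13.
S5 applies: 13 − 2 = 11.
S6 applies: 11 − 1 = 10.
S7 applies: 10 + 3 = 13.
S8 applies: 13 + 2 = 15.
Final offense level: 15.
Criminal history: 5 prior points → Category Low (2-7).
Level 15 falls in the 14-17 band.
Grid: Level 14-17 × Category Low = 31-40 months.

31-40 months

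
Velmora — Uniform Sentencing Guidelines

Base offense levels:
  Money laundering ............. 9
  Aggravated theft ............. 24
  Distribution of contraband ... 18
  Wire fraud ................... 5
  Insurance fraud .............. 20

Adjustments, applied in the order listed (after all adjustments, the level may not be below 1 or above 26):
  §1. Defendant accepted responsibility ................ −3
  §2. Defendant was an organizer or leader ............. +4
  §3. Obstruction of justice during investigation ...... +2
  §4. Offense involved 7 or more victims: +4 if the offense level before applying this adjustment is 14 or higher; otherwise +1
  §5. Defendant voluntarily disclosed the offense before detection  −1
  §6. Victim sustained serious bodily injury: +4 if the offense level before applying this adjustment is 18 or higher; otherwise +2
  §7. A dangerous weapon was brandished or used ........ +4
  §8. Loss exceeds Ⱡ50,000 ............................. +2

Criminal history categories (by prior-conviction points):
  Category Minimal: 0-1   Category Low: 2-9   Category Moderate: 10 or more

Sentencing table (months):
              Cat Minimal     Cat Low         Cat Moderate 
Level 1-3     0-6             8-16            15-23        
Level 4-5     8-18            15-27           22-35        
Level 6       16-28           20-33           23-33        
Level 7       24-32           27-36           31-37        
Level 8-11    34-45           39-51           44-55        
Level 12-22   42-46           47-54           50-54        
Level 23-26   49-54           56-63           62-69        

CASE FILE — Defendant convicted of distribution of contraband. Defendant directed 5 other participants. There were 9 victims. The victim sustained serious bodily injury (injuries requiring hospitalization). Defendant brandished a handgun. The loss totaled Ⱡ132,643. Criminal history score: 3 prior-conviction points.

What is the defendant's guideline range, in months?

56-63 months

Base offense level for distribution of contraband: 18.
§1 does not apply.
§2 applies: 18 + 4 = 22.
§3 does not apply.
§4 applies (level before this adjustment is 22 ≥ 14, so +4): 22 + 4 = 26.
§5 does not apply.
§6 applies (level before this adjustment is 26 ≥ 18, so +4): 26 + 4 = 30.
§7 applies: 30 + 4 = 34.
§8 applies: 34 + 2 = 36.
Level 36 exceeds the maximum of 26; capped at 26.
Final offense level: 26.
Criminal history: 3 prior points → Category Low (2-9).
Level 26 falls in the 23-26 band.
Grid: Level 23-26 × Category Low = 56-63 months.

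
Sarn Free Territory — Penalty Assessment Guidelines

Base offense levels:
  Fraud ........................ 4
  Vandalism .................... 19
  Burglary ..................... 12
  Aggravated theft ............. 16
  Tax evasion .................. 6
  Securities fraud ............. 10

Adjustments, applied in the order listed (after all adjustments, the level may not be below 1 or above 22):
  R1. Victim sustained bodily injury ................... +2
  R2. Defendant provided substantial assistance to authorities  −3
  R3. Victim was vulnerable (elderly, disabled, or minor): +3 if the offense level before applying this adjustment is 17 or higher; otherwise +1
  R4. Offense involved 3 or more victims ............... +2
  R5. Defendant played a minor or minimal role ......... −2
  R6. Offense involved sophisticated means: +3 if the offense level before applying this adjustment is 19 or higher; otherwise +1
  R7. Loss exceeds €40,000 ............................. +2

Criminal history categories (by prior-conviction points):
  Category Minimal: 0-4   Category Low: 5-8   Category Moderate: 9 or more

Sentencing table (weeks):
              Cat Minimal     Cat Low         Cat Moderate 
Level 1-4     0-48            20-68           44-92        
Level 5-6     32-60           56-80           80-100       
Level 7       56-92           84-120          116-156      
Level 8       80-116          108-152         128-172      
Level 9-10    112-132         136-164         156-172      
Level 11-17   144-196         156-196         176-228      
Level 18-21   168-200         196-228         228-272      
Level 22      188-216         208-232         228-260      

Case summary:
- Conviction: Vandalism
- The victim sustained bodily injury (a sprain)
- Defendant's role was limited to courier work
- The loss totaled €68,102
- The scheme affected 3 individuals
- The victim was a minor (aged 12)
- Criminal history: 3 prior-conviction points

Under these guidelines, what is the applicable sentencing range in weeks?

188-216 weeks

Base offense level for vandalism: 19.
R1 applies: 19 + 2 = 21.
R3 applies (level before this adjustment is 21 ≥ 17, so +3): 21 + 3 = 24.
R4 applies: 24 + 2 = 26.
R5 applies: 26 − 2 = 24.
R6 does not apply.
R7 applies: 24 + 2 = 26.
Level 26 exceeds the maximum of 22; capped at 22.
Final offense level: 22.
Criminal history: 3 prior points → Category Minimal (0-4).
Level 22 falls in the 22 band.
Grid: Level 22 × Category Minimal = 188-216 weeks.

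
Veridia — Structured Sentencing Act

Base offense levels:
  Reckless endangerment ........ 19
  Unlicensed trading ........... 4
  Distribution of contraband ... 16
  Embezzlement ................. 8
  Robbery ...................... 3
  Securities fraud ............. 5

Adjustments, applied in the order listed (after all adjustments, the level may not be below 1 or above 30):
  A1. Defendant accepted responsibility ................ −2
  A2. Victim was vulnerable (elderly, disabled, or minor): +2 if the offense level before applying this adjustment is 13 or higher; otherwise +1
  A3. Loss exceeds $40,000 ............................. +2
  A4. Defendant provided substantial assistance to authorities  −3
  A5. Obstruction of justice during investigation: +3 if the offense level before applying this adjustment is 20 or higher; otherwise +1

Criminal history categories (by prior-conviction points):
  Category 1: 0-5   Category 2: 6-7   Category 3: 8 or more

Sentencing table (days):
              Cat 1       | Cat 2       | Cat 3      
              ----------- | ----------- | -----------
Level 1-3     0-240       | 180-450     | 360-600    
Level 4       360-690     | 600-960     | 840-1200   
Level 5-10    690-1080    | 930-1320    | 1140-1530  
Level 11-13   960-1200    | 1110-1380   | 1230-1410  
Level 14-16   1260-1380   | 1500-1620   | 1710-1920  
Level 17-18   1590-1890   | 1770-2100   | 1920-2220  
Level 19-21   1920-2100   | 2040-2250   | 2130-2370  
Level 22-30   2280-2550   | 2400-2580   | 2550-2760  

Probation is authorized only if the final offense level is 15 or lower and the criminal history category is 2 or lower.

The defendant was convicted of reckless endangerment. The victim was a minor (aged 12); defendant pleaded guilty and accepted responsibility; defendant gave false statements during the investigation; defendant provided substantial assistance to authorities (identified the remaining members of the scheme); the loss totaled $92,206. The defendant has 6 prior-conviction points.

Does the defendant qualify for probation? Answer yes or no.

Base offense level for reckless endangerment: 19.
A1 applies: 19 − 2 = 17.
A2 applies (level before this adjustment is 17 ≥ 13, so +2): 17 + 2 = 19.
A3 applies: 19 + 2 = 21.
A4 applies: 21 − 3 = 18.
A5 applies (level before this adjustment is 18 < 20, so +1): 18 + 1 = 19.
Final offense level: 19.
Criminal history: 6 prior points → Category 2 (6-7).
Level 19 falls in the 19-21 band.
Grid: Level 19-21 × Category 2 = 2040-2250 days.
Probation check: level 19 > 15 and category 2 ≤ 2 → not eligible.

No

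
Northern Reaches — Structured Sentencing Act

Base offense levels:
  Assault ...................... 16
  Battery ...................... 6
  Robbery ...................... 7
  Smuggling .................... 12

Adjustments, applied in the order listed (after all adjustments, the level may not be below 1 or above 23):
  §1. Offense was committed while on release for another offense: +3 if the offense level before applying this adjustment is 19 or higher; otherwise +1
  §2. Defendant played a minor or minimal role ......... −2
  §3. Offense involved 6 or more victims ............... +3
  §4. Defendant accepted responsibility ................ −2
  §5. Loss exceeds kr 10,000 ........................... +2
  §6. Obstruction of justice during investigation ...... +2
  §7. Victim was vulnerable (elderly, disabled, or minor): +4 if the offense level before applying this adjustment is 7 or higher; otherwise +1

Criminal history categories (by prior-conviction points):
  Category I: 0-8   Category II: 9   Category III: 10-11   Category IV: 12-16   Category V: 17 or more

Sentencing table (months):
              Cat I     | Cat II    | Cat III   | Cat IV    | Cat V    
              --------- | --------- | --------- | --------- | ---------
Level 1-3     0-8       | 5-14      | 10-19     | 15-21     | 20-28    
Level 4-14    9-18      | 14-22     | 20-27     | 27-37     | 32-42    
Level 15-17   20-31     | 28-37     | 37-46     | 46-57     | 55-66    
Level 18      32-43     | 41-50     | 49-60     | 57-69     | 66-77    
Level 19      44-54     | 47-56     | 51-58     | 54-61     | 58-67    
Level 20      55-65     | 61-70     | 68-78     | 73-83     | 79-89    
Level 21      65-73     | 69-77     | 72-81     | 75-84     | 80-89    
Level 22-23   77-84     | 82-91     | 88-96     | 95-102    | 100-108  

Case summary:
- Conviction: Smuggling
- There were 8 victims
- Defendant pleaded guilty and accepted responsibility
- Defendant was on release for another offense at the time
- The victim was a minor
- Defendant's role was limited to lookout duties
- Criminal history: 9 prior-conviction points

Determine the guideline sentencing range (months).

Base offense level for smuggling: 12.
§1 applies (level before this adjustment is 12 < 19, so +1): 12 + 1 = 13.
§2 applies: 13 − 2 = 11.
§3 applies: 11 + 3 = 14.
§4 applies: 14 − 2 = 12.
§7 applies (level before this adjustment is 12 ≥ 7, so +4): 12 + 4 = 16.
Final offense level: 16.
Criminal history: 9 prior points → Category II (9).
Level 16 falls in the 15-17 band.
Grid: Level 15-17 × Category II = 28-37 months.

28-37 months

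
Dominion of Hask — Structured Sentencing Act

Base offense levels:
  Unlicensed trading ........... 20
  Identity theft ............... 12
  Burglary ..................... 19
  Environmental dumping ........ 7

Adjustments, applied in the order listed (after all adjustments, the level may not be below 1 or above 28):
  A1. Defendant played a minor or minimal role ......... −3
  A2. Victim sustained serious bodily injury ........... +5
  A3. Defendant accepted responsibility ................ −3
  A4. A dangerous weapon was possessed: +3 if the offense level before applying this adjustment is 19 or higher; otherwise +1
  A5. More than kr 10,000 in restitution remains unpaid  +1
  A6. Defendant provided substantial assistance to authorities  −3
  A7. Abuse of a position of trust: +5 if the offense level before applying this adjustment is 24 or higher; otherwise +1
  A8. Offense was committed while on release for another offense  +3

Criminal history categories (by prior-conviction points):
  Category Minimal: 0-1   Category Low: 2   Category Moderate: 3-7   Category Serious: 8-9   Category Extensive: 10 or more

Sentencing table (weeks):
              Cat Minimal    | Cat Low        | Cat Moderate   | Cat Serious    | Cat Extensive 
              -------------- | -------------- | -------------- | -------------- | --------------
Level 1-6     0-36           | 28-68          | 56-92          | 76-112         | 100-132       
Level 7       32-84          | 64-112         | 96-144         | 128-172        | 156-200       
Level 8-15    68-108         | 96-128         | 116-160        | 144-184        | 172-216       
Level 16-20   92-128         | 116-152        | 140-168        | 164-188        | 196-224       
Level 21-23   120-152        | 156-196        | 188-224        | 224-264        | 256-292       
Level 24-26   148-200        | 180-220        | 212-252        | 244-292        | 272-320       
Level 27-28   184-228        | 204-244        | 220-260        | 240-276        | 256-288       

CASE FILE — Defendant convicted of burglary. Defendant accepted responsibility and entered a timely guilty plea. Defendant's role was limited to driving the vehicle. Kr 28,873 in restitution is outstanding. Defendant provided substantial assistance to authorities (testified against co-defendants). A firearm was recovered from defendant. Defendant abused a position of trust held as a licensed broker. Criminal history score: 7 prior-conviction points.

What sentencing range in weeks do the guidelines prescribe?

116-160 weeks

Base offense level for burglary: 19.
A1 applies: 19 − 3 = 16.
A3 applies: 16 − 3 = 13.
A4 applies (level before this adjustment is 13 < 19, so +1): 13 + 1 = 14.
A5 applies: 14 + 1 = 15.
A6 applies: 15 − 3 = 12.
A7 applies (level before this adjustment is 12 < 24, so +1): 12 + 1 = 13.
A8 does not apply.
Final offense level: 13.
Criminal history: 7 prior points → Category Moderate (3-7).
Level 13 falls in the 8-15 band.
Grid: Level 8-15 × Category Moderate = 116-160 weeks.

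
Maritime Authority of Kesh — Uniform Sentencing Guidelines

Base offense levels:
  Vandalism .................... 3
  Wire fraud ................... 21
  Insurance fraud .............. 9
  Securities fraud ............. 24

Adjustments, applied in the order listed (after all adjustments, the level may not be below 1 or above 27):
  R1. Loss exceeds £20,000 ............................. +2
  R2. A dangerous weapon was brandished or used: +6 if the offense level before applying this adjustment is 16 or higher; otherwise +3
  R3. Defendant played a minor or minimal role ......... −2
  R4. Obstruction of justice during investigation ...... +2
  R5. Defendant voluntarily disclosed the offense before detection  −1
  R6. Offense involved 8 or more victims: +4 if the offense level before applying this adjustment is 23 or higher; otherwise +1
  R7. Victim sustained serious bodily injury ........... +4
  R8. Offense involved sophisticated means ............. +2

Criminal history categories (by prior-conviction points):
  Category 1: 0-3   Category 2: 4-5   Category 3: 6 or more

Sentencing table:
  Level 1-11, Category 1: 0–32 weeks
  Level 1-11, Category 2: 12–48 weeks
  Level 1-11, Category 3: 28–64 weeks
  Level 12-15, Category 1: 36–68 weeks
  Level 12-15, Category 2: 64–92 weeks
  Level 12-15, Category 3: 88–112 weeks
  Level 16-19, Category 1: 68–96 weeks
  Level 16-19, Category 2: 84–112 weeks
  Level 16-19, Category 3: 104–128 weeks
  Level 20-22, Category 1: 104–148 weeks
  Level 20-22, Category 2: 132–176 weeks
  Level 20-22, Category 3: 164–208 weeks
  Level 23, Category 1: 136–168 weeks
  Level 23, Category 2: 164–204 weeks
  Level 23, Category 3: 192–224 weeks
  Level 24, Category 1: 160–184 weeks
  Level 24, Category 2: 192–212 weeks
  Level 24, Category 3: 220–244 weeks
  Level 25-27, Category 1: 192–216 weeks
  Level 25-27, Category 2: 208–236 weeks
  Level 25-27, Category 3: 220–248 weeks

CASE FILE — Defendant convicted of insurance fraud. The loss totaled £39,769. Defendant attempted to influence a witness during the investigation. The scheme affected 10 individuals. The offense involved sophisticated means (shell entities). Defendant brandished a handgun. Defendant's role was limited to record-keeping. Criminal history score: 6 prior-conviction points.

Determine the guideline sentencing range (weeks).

104-128 weeks

Base offense level for insurance fraud: 9.
R1 applies: 9 + 2 = 11.
R2 applies (level before this adjustment is 11 < 16, so +3): 11 + 3 = 14.
R3 applies: 14 − 2 = 12.
R4 applies: 12 + 2 = 14.
R6 applies (level before this adjustment is 14 < 23, so +1): 14 + 1 = 15.
R8 applies: 15 + 2 = 17.
Final offense level: 17.
Criminal history: 6 prior points → Category 3 (6+).
Level 17 falls in the 16-19 band.
Grid: Level 16-19 × Category 3 = 104-128 weeks.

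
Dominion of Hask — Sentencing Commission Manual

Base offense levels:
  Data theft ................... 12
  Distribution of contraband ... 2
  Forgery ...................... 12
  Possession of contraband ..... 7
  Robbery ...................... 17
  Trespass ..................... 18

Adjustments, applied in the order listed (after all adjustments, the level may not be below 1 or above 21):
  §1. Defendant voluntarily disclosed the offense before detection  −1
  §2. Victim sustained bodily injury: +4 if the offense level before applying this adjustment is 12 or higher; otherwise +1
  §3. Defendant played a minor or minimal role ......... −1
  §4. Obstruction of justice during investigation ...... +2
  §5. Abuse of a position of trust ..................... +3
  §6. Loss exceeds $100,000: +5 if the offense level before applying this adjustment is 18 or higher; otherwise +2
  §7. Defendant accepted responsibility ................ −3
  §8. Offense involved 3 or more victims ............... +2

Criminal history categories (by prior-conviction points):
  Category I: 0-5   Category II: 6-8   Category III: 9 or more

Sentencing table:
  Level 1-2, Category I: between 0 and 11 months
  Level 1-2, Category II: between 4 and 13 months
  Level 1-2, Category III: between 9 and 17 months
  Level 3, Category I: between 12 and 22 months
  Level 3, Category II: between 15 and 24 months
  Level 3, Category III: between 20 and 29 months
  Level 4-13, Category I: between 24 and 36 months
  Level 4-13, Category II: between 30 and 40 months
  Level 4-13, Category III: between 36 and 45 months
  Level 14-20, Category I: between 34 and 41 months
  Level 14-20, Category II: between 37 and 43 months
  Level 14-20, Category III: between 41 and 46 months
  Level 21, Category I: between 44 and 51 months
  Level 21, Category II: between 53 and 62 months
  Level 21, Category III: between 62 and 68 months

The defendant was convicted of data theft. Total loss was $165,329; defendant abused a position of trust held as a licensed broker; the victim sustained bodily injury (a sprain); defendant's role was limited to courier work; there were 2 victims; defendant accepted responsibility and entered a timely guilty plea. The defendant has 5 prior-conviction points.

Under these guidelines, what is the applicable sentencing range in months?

Base offense level for data theft: 12.
§2 applies (level before this adjustment is 12 ≥ 12, so +4): 12 + 4 = 16.
§3 applies: 16 − 1 = 15.
§5 applies: 15 + 3 = 18.
§6 applies (level before this adjustment is 18 ≥ 18, so +5): 18 + 5 = 23.
§7 applies: 23 − 3 = 20.
§8 does not apply.
Final offense level: 20.
Criminal history: 5 prior points → Category I (0-5).
Level 20 falls in the 14-20 band.
Grid: Level 14-20 × Category I = 34-41 months.

34-41 months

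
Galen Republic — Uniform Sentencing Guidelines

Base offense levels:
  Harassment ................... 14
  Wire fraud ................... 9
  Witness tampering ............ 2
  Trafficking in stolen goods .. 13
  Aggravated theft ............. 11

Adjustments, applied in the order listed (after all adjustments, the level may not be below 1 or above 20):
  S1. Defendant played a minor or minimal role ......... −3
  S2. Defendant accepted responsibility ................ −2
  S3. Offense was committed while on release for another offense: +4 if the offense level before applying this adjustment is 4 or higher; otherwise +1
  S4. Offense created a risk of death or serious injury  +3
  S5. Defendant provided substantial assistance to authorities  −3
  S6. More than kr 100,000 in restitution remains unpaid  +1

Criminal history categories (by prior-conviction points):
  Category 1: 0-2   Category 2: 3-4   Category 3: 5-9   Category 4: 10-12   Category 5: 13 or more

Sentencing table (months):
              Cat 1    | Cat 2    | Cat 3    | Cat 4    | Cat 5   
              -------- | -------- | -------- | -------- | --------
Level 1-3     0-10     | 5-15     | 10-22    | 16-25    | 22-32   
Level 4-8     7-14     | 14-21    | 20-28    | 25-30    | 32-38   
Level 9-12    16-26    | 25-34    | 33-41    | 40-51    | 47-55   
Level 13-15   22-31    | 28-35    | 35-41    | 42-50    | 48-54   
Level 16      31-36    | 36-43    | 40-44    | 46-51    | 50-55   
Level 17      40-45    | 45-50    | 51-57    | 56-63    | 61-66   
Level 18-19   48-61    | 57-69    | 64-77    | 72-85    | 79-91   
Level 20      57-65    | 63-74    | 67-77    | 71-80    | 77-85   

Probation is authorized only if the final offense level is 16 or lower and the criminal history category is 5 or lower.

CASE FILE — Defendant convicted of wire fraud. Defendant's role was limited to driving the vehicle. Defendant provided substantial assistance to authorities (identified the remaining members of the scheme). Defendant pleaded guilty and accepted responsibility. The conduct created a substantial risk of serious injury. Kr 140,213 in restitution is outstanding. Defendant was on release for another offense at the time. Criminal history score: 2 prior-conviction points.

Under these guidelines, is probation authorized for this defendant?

Base offense level for wire fraud: 9.
S1 applies: 9 − 3 = 6.
S2 applies: 6 − 2 = 4.
S3 applies (level before this adjustment is 4 ≥ 4, so +4): 4 + 4 = 8.
S4 applies: 8 + 3 = 11.
S5 applies: 11 − 3 = 8.
S6 applies: 8 + 1 = 9.
Final offense level: 9.
Criminal history: 2 prior points → Category 1 (0-2).
Level 9 falls in the 9-12 band.
Grid: Level 9-12 × Category 1 = 16-26 months.
Probation check: level 9 ≤ 16 and category 1 ≤ 5 → eligible.

Yes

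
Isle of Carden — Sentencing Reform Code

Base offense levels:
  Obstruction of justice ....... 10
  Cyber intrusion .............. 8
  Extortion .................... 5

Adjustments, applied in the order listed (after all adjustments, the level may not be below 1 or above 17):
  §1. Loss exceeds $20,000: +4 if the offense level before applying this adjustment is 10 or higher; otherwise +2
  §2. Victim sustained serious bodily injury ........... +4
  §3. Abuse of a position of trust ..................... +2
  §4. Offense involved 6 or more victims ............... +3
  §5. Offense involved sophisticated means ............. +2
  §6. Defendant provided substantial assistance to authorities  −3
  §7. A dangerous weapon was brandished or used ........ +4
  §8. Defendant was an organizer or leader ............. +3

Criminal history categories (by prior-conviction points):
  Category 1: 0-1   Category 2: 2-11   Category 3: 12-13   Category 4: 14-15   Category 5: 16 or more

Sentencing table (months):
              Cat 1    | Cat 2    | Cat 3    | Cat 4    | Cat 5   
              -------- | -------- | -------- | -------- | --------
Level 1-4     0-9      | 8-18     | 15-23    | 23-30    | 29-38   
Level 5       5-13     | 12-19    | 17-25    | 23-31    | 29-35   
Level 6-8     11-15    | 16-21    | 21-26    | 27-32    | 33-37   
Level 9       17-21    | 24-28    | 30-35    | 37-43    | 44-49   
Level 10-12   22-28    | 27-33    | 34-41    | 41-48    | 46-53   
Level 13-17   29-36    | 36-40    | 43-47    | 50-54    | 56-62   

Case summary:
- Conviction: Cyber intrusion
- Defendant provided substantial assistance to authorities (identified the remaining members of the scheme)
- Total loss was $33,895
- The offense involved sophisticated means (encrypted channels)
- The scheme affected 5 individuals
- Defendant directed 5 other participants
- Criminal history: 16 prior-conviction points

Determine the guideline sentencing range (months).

46-53 months

Base offense level for cyber intrusion: 8.
§1 applies (level before this adjustment is 8 < 10, so +2): 8 + 2 = 10.
§2 does not apply.
§4 does not apply.
§5 applies: 10 + 2 = 12.
§6 applies: 12 − 3 = 9.
§8 applies: 9 + 3 = 12.
Final offense level: 12.
Criminal history: 16 prior points → Category 5 (16+).
Level 12 falls in the 10-12 band.
Grid: Level 10-12 × Category 5 = 46-53 months.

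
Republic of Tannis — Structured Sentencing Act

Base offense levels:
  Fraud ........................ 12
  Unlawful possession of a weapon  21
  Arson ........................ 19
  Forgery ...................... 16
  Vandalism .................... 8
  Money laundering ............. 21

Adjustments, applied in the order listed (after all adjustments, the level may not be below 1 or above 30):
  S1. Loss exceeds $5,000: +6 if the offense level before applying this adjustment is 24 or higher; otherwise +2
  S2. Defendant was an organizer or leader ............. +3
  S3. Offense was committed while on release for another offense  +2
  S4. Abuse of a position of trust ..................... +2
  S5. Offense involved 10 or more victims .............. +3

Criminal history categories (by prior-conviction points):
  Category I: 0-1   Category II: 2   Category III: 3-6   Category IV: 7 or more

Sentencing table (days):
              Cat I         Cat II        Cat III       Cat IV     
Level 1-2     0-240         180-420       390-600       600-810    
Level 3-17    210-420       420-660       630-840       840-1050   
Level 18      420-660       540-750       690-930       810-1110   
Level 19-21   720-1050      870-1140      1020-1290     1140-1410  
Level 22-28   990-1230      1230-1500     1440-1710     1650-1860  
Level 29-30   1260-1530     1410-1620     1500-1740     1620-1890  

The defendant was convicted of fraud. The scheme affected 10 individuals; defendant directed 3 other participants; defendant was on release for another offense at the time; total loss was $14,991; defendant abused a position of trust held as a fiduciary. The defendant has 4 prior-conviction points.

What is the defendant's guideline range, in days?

Base offense level for fraud: 12.
S1 applies (level before this adjustment is 12 < 24, so +2): 12 + 2 = 14.
S2 applies: 14 + 3 = 17.
S3 applies: 17 + 2 = 19.
S4 applies: 19 + 2 = 21.
S5 applies: 21 + 3 = 24.
Final offense level: 24.
Criminal history: 4 prior points → Category III (3-6).
Level 24 falls in the 22-28 band.
Grid: Level 22-28 × Category III = 1440-1710 days.

1440-1710 days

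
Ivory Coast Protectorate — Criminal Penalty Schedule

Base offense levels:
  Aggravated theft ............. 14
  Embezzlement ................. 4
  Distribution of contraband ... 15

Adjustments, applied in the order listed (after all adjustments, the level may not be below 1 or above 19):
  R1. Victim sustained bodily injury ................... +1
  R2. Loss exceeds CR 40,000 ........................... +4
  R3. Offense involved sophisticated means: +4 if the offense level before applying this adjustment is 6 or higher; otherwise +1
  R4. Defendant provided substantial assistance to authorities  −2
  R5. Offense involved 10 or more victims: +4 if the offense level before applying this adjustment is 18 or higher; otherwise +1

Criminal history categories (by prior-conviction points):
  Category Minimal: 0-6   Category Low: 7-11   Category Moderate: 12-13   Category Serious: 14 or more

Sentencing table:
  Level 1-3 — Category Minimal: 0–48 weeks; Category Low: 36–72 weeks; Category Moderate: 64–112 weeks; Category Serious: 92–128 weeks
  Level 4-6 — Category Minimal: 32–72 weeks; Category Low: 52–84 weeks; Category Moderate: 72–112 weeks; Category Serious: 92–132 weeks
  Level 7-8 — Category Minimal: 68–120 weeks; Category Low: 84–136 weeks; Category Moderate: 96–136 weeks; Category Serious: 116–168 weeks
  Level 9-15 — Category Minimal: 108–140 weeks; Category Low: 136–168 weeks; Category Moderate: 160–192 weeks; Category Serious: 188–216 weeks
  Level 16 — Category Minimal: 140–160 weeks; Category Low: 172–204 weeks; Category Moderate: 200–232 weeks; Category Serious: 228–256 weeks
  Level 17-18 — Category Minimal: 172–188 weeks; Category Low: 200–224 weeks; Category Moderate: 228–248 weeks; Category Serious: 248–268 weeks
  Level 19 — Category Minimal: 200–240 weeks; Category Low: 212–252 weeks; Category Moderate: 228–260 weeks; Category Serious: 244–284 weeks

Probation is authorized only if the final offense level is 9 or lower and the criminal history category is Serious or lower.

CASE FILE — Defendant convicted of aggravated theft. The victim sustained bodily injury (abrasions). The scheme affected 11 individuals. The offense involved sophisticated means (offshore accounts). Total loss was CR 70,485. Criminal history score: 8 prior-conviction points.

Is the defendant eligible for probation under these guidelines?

No

Base offense level for aggravated theft: 14.
R1 applies: 14 + 1 = 15.
R2 applies: 15 + 4 = 19.
R3 applies (level before this adjustment is 19 ≥ 6, so +4): 19 + 4 = 23.
R4 does not apply.
R5 applies (level before this adjustment is 23 ≥ 18, so +4): 23 + 4 = 27.
Level 27 exceeds the maximum of 19; capped at 19.
Final offense level: 19.
Criminal history: 8 prior points → Category Low (7-11).
Level 19 falls in the 19 band.
Grid: Level 19 × Category Low = 212-252 weeks.
Probation check: level 19 > 9 and category Low ≤ Serious → not eligible.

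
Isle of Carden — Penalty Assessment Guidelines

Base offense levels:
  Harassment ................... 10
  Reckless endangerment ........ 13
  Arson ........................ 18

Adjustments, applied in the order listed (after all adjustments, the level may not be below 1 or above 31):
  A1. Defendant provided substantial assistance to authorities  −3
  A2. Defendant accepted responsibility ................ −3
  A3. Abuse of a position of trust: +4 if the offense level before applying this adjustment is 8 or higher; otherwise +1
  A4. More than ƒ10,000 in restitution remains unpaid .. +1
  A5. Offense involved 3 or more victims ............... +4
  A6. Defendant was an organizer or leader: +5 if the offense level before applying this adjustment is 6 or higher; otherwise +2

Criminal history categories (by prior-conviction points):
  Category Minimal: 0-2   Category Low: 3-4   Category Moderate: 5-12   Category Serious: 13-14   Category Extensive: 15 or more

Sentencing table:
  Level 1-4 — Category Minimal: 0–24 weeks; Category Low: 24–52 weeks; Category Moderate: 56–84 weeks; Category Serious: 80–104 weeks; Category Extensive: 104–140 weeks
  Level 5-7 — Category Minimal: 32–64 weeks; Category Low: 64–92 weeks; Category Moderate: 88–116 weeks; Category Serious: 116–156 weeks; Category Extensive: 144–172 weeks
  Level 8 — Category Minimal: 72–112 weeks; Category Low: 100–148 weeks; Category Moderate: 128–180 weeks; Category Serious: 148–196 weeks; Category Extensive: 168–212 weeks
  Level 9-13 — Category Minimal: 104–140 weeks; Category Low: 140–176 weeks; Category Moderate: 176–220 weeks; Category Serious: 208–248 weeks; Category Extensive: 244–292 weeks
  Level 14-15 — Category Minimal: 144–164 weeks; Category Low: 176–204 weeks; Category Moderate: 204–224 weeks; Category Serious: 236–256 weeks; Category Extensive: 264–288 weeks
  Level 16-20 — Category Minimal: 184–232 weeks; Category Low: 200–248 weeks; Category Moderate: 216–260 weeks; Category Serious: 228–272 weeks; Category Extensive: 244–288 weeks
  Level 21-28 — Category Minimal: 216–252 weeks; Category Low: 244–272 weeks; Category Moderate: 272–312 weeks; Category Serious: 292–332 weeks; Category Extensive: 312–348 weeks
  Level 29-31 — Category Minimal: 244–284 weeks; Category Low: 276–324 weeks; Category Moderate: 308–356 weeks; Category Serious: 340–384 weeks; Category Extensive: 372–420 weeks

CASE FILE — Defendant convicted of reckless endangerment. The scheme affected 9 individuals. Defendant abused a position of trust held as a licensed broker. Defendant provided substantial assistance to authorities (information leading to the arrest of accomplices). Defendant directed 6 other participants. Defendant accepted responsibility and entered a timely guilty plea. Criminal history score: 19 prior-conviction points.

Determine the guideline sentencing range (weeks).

Base offense level for reckless endangerment: 13.
A1 applies: 13 − 3 = 10.
A2 applies: 10 − 3 = 7.
A3 applies (level before this adjustment is 7 < 8, so +1): 7 + 1 = 8.
A5 applies: 8 + 4 = 12.
A6 applies (level before this adjustment is 12 ≥ 6, so +5): 12 + 5 = 17.
Final offense level: 17.
Criminal history: 19 prior points → Category Extensive (15+).
Level 17 falls in the 16-20 band.
Grid: Level 16-20 × Category Extensive = 244-288 weeks.

244-288 weeks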